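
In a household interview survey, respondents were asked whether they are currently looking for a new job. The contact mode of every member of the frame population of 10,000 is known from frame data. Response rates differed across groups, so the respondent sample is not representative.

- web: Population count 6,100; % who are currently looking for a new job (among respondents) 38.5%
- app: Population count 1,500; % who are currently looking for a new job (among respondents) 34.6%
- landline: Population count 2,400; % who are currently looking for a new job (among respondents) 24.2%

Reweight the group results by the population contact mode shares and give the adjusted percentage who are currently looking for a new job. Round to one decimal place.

34.5%

Reweight to the known contact mode distribution:
  web: (6,100/10,000) × 38.5 = 23.485
  app: (1,500/10,000) × 34.6 = 5.19
  landline: (2,400/10,000) × 24.2 = 5.808
Post-stratified estimate = 34.483 → 34.5%.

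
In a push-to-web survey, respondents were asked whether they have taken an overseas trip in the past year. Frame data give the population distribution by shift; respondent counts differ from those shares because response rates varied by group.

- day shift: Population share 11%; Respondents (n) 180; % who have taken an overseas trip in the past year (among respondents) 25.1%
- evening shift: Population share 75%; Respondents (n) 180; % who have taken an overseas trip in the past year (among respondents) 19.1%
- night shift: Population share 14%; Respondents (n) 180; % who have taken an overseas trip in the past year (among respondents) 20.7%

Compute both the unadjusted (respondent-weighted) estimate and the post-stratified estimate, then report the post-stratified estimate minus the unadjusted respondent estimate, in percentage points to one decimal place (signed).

Naive respondent-only estimate (weights = respondent counts):
  (180/540)×25.1 + (180/540)×19.1 + (180/540)×20.7 = 21.6333%
Post-stratifying to population shares instead:
  0.11×25.1 + 0.75×19.1 + 0.14×20.7 = 19.984%
Difference = 19.984 − 21.6333 = -1.6493 pp.

-1.6 percentage points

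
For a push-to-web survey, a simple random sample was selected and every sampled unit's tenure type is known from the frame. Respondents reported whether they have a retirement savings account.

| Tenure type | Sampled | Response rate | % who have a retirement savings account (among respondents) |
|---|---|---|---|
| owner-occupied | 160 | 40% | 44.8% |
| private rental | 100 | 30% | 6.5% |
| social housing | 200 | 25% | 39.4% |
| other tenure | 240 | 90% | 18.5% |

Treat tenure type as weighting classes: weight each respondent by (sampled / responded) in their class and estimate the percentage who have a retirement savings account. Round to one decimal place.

28.8%

Inverse-response-rate weighting restores each class to its sampled count, so class totals weight by n_sampled:
  owner-occupied: 160 × 44.8 = 7168
  private rental: 100 × 6.5 = 650
  social housing: 200 × 39.4 = 7880
  other tenure: 240 × 18.5 = 4440
Adjusted estimate = 20,138 / 700 = 28.7686 → 28.8%.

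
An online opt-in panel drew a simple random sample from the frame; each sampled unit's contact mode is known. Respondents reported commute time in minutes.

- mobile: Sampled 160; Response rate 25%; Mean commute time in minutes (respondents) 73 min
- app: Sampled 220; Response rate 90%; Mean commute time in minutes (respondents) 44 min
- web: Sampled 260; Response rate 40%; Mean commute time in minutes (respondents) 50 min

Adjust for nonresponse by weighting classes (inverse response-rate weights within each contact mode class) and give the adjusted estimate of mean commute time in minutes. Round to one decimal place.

53.7

Weighting each respondent by the inverse class response rate inflates each class back to its sampled size, so the class weight is n_sampled:
  mobile: 160 × 73 = 11,680
  app: 220 × 44 = 9680
  web: 260 × 50 = 13,000
Adjusted estimate = 34,360 / 640 = 53.6875 → 53.7.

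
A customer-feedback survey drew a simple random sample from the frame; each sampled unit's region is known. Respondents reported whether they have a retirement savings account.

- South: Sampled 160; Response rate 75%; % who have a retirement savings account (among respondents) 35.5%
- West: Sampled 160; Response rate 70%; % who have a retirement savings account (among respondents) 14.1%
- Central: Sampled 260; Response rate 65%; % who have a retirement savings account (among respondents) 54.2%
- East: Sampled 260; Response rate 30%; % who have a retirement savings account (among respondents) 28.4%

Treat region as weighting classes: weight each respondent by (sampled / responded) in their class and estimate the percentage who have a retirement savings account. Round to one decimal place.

35.0%

With weight = n_sampled/n_responded per class, the weighted class total is n_sampled:
  South: 160 × 35.5 = 5680
  West: 160 × 14.1 = 2256
  Central: 260 × 54.2 = 14,092
  East: 260 × 28.4 = 7384
Adjusted estimate = 29,412 / 840 = 35.0143 → 35.0%.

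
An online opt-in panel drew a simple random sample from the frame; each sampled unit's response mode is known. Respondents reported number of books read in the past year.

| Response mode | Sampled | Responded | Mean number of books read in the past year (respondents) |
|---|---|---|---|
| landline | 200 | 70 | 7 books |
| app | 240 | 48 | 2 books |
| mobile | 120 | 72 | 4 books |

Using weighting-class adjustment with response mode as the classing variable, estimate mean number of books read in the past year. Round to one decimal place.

Response rates by class: landline 70/200 = 35%, app 48/240 = 20%, mobile 72/120 = 60%.
Weighting each respondent by the inverse class response rate inflates each class back to its sampled size, so the class weight is n_sampled:
  landline: 200 × 7 = 1400
  app: 240 × 2 = 480
  mobile: 120 × 4 = 480
Adjusted estimate = 2360 / 560 = 4.21429 → 4.2.

4.2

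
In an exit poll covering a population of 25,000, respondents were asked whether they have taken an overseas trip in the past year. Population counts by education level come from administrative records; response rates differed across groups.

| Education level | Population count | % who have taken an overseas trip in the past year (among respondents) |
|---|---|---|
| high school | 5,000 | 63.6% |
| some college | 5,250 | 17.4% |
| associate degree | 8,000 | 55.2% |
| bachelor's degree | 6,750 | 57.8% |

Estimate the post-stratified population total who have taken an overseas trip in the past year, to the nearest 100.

12,400

Apply each group's respondent rate to its population count:
  high school: 5,000 × 63.6% = 3180
  some college: 5,250 × 17.4% = 913.5
  associate degree: 8,000 × 55.2% = 4416
  bachelor's degree: 6,750 × 57.8% = 3901.5
Estimated total = 12,411 → 12,400.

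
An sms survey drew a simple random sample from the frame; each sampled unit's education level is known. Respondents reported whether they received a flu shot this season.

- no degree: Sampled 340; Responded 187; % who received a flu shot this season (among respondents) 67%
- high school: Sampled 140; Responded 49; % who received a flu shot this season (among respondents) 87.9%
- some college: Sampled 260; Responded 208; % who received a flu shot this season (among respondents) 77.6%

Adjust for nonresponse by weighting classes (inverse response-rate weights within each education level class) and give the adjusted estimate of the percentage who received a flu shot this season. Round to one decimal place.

Class response rates: no degree 187/340 = 55%, high school 49/140 = 35%, some college 208/260 = 80%.
Inverse-response-rate weighting restores each class to its sampled count, so class totals weight by n_sampled:
  no degree: 340 × 67 = 22,780
  high school: 140 × 87.9 = 12,306
  some college: 260 × 77.6 = 20,176
Adjusted estimate = 55,262 / 740 = 74.6784 → 74.7%.

74.7%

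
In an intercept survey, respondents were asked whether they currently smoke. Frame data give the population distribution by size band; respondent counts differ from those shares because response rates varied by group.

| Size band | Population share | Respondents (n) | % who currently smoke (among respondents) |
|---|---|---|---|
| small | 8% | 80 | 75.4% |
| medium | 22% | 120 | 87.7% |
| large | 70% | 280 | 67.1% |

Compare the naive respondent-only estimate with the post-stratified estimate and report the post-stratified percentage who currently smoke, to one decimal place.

Without adjustment, the pooled respondent share is:
  (80/480)×75.4 + (120/480)×87.7 + (280/480)×67.1 = 73.6333%
Post-stratifying to population shares instead:
  0.08×75.4 + 0.22×87.7 + 0.7×67.1 = 72.296%

72.3%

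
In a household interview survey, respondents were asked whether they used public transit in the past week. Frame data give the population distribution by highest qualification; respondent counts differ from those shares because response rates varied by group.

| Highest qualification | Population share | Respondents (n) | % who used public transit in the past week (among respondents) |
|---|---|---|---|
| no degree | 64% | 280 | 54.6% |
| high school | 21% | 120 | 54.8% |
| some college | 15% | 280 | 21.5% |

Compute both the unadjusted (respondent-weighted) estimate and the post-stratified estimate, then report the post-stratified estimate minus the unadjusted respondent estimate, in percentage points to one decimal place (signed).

+8.7 percentage points

Naive respondent-only estimate (weights = respondent counts):
  (280/680)×54.6 + (120/680)×54.8 + (280/680)×21.5 = 41.0059%
Post-stratifying to population shares instead:
  0.64×54.6 + 0.21×54.8 + 0.15×21.5 = 49.677%
Difference = 49.677 − 41.0059 = 8.6711 pp.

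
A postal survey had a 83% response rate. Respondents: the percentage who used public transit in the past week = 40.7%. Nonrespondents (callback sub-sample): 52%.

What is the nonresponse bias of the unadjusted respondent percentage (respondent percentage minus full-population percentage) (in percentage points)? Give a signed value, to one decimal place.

-1.9 percentage points

Nonresponse fraction = 1 − 0.83 = 0.17.
Bias = (nonresponse fraction) × (respondent percentage − nonrespondent percentage)
     = 0.17 × (40.7 − 52) = 0.17 × -11.3 = -1.921.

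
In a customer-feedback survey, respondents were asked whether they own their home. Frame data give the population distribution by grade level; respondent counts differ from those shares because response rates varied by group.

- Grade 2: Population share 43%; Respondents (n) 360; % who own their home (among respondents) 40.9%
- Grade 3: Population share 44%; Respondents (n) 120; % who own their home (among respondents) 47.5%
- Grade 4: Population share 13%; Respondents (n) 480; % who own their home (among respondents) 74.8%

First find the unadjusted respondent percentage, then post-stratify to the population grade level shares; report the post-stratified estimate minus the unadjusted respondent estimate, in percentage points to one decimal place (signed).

-10.5 percentage points

Naive respondent-only estimate (weights = respondent counts):
  (360/960)×40.9 + (120/960)×47.5 + (480/960)×74.8 = 58.675%
Reweighting by population grade level shares:
  0.43×40.9 + 0.44×47.5 + 0.13×74.8 = 48.211%
Difference = 48.211 − 58.675 = -10.464 pp.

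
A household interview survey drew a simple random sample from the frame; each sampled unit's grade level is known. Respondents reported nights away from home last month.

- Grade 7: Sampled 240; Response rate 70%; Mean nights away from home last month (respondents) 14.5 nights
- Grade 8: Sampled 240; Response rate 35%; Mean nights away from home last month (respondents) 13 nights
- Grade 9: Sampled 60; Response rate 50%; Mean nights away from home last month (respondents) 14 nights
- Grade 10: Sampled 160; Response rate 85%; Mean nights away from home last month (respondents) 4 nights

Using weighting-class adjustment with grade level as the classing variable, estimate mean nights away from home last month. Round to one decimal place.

11.5

Each respondent's weight = sampled/responded in their class; summing within a class gives n_sampled, so:
  Grade 7: 240 × 14.5 = 3480
  Grade 8: 240 × 13 = 3120
  Grade 9: 60 × 14 = 840
  Grade 10: 160 × 4 = 640
Adjusted estimate = 8080 / 700 = 11.5429 → 11.5.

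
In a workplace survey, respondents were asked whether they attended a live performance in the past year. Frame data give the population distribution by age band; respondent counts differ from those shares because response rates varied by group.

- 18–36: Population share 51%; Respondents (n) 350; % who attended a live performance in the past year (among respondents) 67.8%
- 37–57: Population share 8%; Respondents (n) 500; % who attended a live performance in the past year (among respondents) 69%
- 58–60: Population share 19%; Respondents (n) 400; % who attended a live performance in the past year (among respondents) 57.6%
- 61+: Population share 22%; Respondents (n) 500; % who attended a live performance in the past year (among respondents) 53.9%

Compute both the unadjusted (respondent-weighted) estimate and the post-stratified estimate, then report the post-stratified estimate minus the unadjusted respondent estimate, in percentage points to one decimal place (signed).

Without adjustment, the pooled respondent share is:
  (350/1750)×67.8 + (500/1750)×69 + (400/1750)×57.6 + (500/1750)×53.9 = 61.84%
Post-stratifying to population shares instead:
  0.51×67.8 + 0.08×69 + 0.19×57.6 + 0.22×53.9 = 62.9%
Difference = 62.9 − 61.84 = 1.06 pp.

+1.1 percentage points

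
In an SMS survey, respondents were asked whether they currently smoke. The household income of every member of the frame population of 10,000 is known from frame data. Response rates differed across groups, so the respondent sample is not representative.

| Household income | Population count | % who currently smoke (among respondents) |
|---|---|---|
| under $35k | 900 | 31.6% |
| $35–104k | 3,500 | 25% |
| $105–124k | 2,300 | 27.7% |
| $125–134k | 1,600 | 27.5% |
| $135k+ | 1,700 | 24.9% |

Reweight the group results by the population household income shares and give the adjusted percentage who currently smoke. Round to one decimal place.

Post-stratification weights by population share, not respondent share:
  under $35k: (900/10,000) × 31.6 = 2.844
  $35–104k: (3,500/10,000) × 25 = 8.75
  $105–124k: (2,300/10,000) × 27.7 = 6.371
  $125–134k: (1,600/10,000) × 27.5 = 4.4
  $135k+: (1,700/10,000) × 24.9 = 4.233
Post-stratified estimate = 26.598 → 26.6%.

26.6%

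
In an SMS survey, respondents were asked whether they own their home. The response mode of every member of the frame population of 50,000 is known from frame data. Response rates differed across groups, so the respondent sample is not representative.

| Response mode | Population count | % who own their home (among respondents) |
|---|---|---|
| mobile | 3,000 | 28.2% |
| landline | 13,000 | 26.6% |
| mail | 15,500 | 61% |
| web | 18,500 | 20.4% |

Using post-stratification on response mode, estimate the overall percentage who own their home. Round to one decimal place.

35.1%

Each cell contributes population-share × respondent value:
  mobile: (3,000/50,000) × 28.2 = 1.692
  landline: (13,000/50,000) × 26.6 = 6.916
  mail: (15,500/50,000) × 61 = 18.91
  web: (18,500/50,000) × 20.4 = 7.548
Post-stratified estimate = 35.066 → 35.1%.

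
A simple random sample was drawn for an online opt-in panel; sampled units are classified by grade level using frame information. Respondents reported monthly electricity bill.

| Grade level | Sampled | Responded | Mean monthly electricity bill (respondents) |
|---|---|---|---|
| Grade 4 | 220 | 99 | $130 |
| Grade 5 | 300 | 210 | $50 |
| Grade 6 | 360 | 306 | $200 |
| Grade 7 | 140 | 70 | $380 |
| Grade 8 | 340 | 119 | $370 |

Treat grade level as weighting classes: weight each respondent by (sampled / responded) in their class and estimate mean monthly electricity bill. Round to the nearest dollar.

$217

Class response rates: Grade 4 99/220 = 45%, Grade 5 210/300 = 70%, Grade 6 306/360 = 85%, Grade 7 70/140 = 50%, Grade 8 119/340 = 35%.
With weight = n_sampled/n_responded per class, the weighted class total is n_sampled:
  Grade 4: 220 × 130 = 28,600
  Grade 5: 300 × 50 = 15,000
  Grade 6: 360 × 200 = 72,000
  Grade 7: 140 × 380 = 53,200
  Grade 8: 340 × 370 = 125,800
Adjusted estimate = 294,600 / 1,360 = 216.618 → $217.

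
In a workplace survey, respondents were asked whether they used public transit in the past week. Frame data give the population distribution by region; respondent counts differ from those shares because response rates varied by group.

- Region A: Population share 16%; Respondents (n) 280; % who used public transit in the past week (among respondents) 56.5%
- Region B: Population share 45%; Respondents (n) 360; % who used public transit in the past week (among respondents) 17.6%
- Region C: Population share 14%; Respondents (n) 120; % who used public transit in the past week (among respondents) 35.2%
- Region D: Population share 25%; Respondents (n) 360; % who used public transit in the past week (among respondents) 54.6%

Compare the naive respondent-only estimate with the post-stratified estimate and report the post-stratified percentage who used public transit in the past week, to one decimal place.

35.5%

Naive respondent-only estimate (weights = respondent counts):
  (280/1120)×56.5 + (360/1120)×17.6 + (120/1120)×35.2 + (360/1120)×54.6 = 41.1036%
Post-stratifying to population shares instead:
  0.16×56.5 + 0.45×17.6 + 0.14×35.2 + 0.25×54.6 = 35.538%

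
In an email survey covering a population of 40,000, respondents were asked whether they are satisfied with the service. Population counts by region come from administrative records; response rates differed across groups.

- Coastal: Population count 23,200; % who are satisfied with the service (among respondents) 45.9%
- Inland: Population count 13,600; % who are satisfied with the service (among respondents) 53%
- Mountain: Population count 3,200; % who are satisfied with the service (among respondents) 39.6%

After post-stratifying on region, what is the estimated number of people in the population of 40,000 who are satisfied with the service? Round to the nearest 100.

Apply each group's respondent rate to its population count:
  Coastal: 23,200 × 45.9% = 10648.8
  Inland: 13,600 × 53% = 7208
  Mountain: 3,200 × 39.6% = 1267.2
Estimated total = 19,124 → 19,100.

19,100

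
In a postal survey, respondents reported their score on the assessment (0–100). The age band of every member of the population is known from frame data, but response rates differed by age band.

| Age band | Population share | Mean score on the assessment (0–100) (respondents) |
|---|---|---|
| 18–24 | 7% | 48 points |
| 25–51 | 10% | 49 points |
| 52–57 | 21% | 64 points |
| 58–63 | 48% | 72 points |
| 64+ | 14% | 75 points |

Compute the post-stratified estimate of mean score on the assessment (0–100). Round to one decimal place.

Post-stratification weights by population share, not respondent share:
  18–24: 0.07 × 48 = 3.36
  25–51: 0.1 × 49 = 4.9
  52–57: 0.21 × 64 = 13.44
  58–63: 0.48 × 72 = 34.56
  64+: 0.14 × 75 = 10.5
Post-stratified estimate = 66.76 → 66.8.

66.8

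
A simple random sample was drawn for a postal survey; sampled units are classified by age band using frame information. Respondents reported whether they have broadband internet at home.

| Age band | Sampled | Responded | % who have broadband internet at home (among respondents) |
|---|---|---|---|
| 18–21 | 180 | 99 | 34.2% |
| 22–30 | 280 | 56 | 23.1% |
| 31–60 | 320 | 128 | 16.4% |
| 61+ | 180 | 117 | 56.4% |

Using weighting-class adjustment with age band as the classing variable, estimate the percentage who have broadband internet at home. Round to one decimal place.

29.2%

Class response rates: 18–21 99/180 = 55%, 22–30 56/280 = 20%, 31–60 128/320 = 40%, 61+ 117/180 = 65%.
Weighting each respondent by the inverse class response rate inflates each class back to its sampled size, so the class weight is n_sampled:
  18–21: 180 × 34.2 = 6156
  22–30: 280 × 23.1 = 6468
  31–60: 320 × 16.4 = 5248
  61+: 180 × 56.4 = 10,152
Adjusted estimate = 28,024 / 960 = 29.1917 → 29.2%.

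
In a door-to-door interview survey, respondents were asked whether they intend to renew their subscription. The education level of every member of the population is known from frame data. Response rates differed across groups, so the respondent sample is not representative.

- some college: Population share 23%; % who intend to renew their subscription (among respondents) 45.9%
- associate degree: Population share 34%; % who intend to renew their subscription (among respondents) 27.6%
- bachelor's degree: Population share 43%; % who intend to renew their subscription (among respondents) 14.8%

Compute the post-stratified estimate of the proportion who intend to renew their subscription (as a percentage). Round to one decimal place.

Reweight to the known education level distribution:
  some college: 0.23 × 45.9 = 10.557
  associate degree: 0.34 × 27.6 = 9.384
  bachelor's degree: 0.43 × 14.8 = 6.364
Post-stratified estimate = 26.305 → 26.3%.

26.3%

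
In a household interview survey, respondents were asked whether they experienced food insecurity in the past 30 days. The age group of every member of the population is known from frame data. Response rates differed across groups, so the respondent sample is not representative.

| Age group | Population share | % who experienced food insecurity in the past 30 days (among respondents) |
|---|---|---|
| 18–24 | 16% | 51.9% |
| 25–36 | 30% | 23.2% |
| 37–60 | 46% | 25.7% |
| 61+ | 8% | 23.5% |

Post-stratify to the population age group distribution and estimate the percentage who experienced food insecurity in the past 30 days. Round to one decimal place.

Each cell contributes population-share × respondent value:
  18–24: 0.16 × 51.9 = 8.304
  25–36: 0.3 × 23.2 = 6.96
  37–60: 0.46 × 25.7 = 11.822
  61+: 0.08 × 23.5 = 1.88
Post-stratified estimate = 28.966 → 29.0%.

29.0%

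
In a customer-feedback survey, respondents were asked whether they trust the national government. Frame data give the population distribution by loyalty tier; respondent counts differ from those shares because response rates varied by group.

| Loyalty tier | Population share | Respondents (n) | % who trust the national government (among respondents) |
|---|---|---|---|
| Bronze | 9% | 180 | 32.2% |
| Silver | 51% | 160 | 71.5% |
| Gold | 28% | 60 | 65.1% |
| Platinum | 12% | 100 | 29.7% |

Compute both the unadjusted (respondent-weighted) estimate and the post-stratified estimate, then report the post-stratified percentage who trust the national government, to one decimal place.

Without adjustment, the pooled respondent share is:
  (180/500)×32.2 + (160/500)×71.5 + (60/500)×65.1 + (100/500)×29.7 = 48.224%
Post-stratifying to population shares instead:
  0.09×32.2 + 0.51×71.5 + 0.28×65.1 + 0.12×29.7 = 61.155%

61.2%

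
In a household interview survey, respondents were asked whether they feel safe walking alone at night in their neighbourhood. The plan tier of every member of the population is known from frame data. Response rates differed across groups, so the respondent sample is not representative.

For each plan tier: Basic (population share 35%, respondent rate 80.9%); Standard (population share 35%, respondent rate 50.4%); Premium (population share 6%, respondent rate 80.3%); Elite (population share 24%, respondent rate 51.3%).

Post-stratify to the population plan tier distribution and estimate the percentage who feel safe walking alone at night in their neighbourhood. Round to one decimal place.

63.1%

Post-stratification weights by population share, not respondent share:
  Basic: 0.35 × 80.9 = 28.315
  Standard: 0.35 × 50.4 = 17.64
  Premium: 0.06 × 80.3 = 4.818
  Elite: 0.24 × 51.3 = 12.312
Post-stratified estimate = 63.085 → 63.1%.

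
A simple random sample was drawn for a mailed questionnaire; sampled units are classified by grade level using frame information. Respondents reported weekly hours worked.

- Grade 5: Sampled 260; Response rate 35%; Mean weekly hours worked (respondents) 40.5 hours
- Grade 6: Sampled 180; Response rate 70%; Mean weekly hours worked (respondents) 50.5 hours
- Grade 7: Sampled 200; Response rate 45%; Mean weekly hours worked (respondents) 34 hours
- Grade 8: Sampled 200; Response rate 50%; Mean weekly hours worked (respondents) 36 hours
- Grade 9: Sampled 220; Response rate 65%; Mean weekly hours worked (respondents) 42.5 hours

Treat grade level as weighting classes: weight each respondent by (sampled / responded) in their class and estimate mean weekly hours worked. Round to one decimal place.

40.5

Weighting each respondent by the inverse class response rate inflates each class back to its sampled size, so the class weight is n_sampled:
  Grade 5: 260 × 40.5 = 10,530
  Grade 6: 180 × 50.5 = 9090
  Grade 7: 200 × 34 = 6800
  Grade 8: 200 × 36 = 7200
  Grade 9: 220 × 42.5 = 9350
Adjusted estimate = 42,970 / 1,060 = 40.5377 → 40.5.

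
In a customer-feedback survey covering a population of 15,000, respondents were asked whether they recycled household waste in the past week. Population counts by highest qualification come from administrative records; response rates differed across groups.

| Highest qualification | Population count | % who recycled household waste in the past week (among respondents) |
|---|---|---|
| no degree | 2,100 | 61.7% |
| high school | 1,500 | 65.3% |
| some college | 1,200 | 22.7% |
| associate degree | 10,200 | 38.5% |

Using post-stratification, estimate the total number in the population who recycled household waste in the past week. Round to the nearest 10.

Each cell contributes its population count × the respondent rate:
  no degree: 2,100 × 61.7% = 1295.7
  high school: 1,500 × 65.3% = 979.5
  some college: 1,200 × 22.7% = 272.4
  associate degree: 10,200 × 38.5% = 3927
Estimated total = 6474.6 → 6,470.

6,470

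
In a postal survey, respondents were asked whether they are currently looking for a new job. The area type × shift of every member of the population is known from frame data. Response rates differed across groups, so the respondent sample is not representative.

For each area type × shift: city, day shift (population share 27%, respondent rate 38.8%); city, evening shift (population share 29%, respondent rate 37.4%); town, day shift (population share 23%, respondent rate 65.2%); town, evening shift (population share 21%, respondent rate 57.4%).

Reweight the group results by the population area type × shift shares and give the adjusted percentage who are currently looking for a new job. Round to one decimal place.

Post-stratification weights by population share, not respondent share:
  city, day shift: 0.27 × 38.8 = 10.476
  city, evening shift: 0.29 × 37.4 = 10.846
  town, day shift: 0.23 × 65.2 = 14.996
  town, evening shift: 0.21 × 57.4 = 12.054
Post-stratified estimate = 48.372 → 48.4%.

48.4%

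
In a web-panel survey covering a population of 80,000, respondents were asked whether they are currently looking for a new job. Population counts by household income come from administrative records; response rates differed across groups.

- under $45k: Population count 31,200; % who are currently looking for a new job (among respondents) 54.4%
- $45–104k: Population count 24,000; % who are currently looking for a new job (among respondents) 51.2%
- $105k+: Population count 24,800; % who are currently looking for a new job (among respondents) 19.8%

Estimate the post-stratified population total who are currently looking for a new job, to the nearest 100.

Each cell contributes its population count × the respondent rate:
  under $45k: 31,200 × 54.4% = 16972.8
  $45–104k: 24,000 × 51.2% = 12,288
  $105k+: 24,800 × 19.8% = 4910.4
Estimated total = 34171.2 → 34,200.

34,200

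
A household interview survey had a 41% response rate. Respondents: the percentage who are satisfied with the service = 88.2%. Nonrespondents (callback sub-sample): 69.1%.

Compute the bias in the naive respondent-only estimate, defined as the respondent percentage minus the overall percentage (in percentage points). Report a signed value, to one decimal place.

+11.3 percentage points

Nonresponse fraction = 1 − 0.41 = 0.59.
Bias = (nonresponse fraction) × (respondent percentage − nonrespondent percentage)
     = 0.59 × (88.2 − 69.1) = 0.59 × 19.1 = 11.269.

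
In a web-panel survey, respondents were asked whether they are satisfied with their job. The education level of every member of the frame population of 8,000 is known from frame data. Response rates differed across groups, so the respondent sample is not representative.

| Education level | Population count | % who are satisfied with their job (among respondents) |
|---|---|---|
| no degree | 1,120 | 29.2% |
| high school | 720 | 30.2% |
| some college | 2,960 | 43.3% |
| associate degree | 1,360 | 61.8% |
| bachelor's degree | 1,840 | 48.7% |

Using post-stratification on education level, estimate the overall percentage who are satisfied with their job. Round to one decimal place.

44.5%

Post-stratification weights by population share, not respondent share:
  no degree: (1,120/8,000) × 29.2 = 4.088
  high school: (720/8,000) × 30.2 = 2.718
  some college: (2,960/8,000) × 43.3 = 16.021
  associate degree: (1,360/8,000) × 61.8 = 10.506
  bachelor's degree: (1,840/8,000) × 48.7 = 11.201
Post-stratified estimate = 44.534 → 44.5%.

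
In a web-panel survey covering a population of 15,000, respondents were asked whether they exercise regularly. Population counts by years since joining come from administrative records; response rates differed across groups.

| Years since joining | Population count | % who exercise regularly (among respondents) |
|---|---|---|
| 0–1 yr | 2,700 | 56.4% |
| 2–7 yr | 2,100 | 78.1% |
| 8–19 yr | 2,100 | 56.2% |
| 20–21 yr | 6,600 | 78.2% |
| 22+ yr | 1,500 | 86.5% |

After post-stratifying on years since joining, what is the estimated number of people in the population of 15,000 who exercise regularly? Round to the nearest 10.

Apply each group's respondent rate to its population count:
  0–1 yr: 2,700 × 56.4% = 1522.8
  2–7 yr: 2,100 × 78.1% = 1640.1
  8–19 yr: 2,100 × 56.2% = 1180.2
  20–21 yr: 6,600 × 78.2% = 5161.2
  22+ yr: 1,500 × 86.5% = 1297.5
Estimated total = 10801.8 → 10,800.

10,800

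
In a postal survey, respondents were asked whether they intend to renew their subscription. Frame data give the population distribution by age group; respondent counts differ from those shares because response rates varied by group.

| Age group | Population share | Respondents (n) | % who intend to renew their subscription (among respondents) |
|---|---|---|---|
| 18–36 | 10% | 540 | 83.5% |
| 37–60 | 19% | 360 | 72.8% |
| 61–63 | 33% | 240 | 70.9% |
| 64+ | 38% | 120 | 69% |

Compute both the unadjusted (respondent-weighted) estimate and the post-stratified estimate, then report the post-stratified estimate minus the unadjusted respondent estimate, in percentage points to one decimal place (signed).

Unadjusted (pooled respondent) estimate weights by respondent counts:
  (540/1260)×83.5 + (360/1260)×72.8 + (240/1260)×70.9 + (120/1260)×69 = 76.6619%
Post-stratifying to population shares instead:
  0.1×83.5 + 0.19×72.8 + 0.33×70.9 + 0.38×69 = 71.799%
Difference = 71.799 − 76.6619 = -4.8629 pp.

-4.9 percentage points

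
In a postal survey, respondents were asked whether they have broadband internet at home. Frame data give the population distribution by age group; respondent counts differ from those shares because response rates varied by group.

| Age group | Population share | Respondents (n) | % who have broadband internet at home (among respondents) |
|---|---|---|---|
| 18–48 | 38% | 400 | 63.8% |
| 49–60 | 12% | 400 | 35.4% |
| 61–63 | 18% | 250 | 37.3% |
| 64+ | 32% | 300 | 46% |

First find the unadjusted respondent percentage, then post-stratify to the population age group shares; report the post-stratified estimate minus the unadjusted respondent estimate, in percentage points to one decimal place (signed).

+3.4 percentage points

Without adjustment, the pooled respondent share is:
  (400/1350)×63.8 + (400/1350)×35.4 + (250/1350)×37.3 + (300/1350)×46 = 46.5222%
Post-stratifying to population shares instead:
  0.38×63.8 + 0.12×35.4 + 0.18×37.3 + 0.32×46 = 49.926%
Difference = 49.926 − 46.5222 = 3.4038 pp.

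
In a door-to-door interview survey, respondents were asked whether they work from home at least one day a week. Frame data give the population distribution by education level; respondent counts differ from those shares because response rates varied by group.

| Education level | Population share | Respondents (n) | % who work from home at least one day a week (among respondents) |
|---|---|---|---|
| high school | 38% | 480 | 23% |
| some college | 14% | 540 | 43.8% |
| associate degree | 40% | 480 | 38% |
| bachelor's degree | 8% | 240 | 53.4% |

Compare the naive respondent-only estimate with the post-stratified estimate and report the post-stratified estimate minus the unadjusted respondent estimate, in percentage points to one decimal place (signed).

Naive respondent-only estimate (weights = respondent counts):
  (480/1740)×23 + (540/1740)×43.8 + (480/1740)×38 + (240/1740)×53.4 = 37.7862%
Reweighting by population education level shares:
  0.38×23 + 0.14×43.8 + 0.4×38 + 0.08×53.4 = 34.344%
Difference = 34.344 − 37.7862 = -3.4422 pp.

-3.4 percentage points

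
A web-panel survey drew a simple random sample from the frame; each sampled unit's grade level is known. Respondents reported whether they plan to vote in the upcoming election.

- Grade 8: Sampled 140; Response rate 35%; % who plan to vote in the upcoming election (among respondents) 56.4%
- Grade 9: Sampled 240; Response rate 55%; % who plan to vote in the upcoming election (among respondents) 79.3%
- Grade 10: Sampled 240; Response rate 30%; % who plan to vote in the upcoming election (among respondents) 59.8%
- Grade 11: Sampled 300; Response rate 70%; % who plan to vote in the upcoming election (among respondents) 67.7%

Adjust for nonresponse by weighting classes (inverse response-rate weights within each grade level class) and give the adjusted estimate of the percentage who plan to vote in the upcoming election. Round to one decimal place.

With weight = n_sampled/n_responded per class, the weighted class total is n_sampled:
  Grade 8: 140 × 56.4 = 7896
  Grade 9: 240 × 79.3 = 19,032
  Grade 10: 240 × 59.8 = 14,352
  Grade 11: 300 × 67.7 = 20,310
Adjusted estimate = 61,590 / 920 = 66.9457 → 66.9%.

66.9%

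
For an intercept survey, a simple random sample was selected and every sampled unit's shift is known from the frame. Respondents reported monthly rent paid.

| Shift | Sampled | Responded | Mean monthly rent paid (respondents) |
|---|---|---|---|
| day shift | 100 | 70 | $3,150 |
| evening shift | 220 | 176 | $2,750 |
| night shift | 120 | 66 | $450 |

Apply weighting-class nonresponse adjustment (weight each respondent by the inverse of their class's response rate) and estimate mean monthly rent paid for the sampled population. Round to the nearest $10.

Class response rates: day shift 70/100 = 70%, evening shift 176/220 = 80%, night shift 66/120 = 55%.
With weight = n_sampled/n_responded per class, the weighted class total is n_sampled:
  day shift: 100 × 3150 = 315,000
  evening shift: 220 × 2750 = 605,000
  night shift: 120 × 450 = 54,000
Adjusted estimate = 974,000 / 440 = 2213.64 → $2,210.

$2,210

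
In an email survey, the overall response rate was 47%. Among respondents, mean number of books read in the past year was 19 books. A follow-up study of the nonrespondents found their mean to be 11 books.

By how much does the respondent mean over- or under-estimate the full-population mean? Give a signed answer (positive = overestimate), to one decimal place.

Nonresponse fraction = 1 − 0.47 = 0.53.
Bias = (nonresponse fraction) × (respondent mean − nonrespondent mean)
     = 0.53 × (19 − 11) = 0.53 × 8 = 4.24.

+4.2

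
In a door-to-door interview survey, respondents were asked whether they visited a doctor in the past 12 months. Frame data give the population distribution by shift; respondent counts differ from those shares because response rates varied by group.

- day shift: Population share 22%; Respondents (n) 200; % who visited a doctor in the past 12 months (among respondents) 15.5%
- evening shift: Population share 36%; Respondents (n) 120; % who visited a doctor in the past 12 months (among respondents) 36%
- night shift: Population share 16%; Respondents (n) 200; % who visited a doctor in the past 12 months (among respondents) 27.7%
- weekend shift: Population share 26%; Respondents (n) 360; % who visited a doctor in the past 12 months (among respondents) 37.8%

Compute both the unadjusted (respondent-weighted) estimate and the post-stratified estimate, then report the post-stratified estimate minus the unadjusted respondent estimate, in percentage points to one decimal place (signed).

+0.4 percentage points

Unadjusted (pooled respondent) estimate weights by respondent counts:
  (200/880)×15.5 + (120/880)×36 + (200/880)×27.7 + (360/880)×37.8 = 30.1909%
Post-stratifying to population shares instead:
  0.22×15.5 + 0.36×36 + 0.16×27.7 + 0.26×37.8 = 30.63%
Difference = 30.63 − 30.1909 = 0.4391 pp.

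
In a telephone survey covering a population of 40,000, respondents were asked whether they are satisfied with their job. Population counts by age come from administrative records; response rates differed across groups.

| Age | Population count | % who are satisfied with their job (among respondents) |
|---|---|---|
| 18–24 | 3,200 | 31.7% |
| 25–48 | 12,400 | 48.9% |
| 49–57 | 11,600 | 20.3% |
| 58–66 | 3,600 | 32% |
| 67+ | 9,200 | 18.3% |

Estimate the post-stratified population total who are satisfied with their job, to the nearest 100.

Estimated count per cell = population count × respondent percentage:
  18–24: 3,200 × 31.7% = 1014.4
  25–48: 12,400 × 48.9% = 6063.6
  49–57: 11,600 × 20.3% = 2354.8
  58–66: 3,600 × 32% = 1152
  67+: 9,200 × 18.3% = 1683.6
Estimated total = 12268.4 → 12,300.

12,300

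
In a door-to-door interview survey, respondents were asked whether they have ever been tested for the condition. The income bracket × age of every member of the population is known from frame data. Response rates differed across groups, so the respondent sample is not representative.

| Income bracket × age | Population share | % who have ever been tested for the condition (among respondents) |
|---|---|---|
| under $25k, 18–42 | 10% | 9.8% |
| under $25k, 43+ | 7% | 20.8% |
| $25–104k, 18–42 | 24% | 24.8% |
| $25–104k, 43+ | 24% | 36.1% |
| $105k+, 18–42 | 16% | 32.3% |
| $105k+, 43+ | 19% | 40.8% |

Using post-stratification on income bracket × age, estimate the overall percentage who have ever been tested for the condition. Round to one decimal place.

Post-stratification weights by population share, not respondent share:
  under $25k, 18–42: 0.1 × 9.8 = 0.98
  under $25k, 43+: 0.07 × 20.8 = 1.456
  $25–104k, 18–42: 0.24 × 24.8 = 5.952
  $25–104k, 43+: 0.24 × 36.1 = 8.664
  $105k+, 18–42: 0.16 × 32.3 = 5.168
  $105k+, 43+: 0.19 × 40.8 = 7.752
Post-stratified estimate = 29.972 → 30.0%.

30.0%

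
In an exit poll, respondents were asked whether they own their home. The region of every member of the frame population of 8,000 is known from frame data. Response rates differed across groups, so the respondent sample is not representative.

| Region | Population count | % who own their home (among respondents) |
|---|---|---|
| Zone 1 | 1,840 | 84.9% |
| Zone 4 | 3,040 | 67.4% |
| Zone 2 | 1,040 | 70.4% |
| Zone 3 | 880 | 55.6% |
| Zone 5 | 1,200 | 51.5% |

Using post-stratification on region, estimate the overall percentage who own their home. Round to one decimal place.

68.1%

Post-stratification weights by population share, not respondent share:
  Zone 1: (1,840/8,000) × 84.9 = 19.527
  Zone 4: (3,040/8,000) × 67.4 = 25.612
  Zone 2: (1,040/8,000) × 70.4 = 9.152
  Zone 3: (880/8,000) × 55.6 = 6.116
  Zone 5: (1,200/8,000) × 51.5 = 7.725
Post-stratified estimate = 68.132 → 68.1%.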